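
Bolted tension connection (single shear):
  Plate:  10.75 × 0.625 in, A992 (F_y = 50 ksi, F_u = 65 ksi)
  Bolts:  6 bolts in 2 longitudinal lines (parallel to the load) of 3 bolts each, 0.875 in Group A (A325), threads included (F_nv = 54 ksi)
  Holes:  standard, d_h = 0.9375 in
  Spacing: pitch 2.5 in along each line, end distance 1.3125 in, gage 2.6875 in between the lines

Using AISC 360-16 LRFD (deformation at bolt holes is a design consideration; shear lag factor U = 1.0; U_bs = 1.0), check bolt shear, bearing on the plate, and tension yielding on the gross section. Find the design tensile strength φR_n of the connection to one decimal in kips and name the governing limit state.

146.1 kips (bolt shear governs)

Bolt shear: A_b = π(0.875)²/4 = 0.60132 in². φR_n = 0.75 × 54 × 0.60132 × 6 × 1 = 146.1 kips.
Bearing (0.625 in plate, F_u = 65 ksi): end bolts L_c = 1.3125 − 0.9375/2 = 0.84375, R_n = min(1.2×0.84375×0.625×65, 2.4×0.875×0.625×65) = 41.133 kips/bolt; interior L_c = 2.5 − 0.9375 = 1.5625, R_n = 76.172 kips/bolt. φR_n = 0.75 × (2×41.133 + 4×76.172) = 290.2 kips.
Tension yield (gross): A_g = 10.75×0.625 = 6.7188 in². φR_n = 0.90 × 50 × 6.7188 = 302.3 kips.
Governing: min(146.1, 290.2, 302.3) = 146.1 kips → bolt shear.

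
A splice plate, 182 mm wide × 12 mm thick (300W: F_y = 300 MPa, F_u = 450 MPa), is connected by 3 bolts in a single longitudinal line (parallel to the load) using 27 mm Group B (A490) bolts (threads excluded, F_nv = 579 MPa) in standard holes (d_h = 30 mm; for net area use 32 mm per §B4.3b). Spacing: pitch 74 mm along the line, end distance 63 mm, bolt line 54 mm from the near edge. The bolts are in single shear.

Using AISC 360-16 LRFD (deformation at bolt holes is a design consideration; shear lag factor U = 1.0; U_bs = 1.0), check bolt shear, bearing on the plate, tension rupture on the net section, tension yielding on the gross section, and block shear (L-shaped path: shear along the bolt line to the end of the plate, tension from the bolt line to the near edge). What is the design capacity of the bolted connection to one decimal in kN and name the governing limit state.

Bolt shear: A_b = π(27)²/4 = 572.56 mm². φR_n = 0.75 × 579 × 572.56 × 3 × 1 = 745.9 kN.
Bearing (12 mm plate, F_u = 450 MPa): end bolts L_c = 63 − 30/2 = 48, R_n = min(1.2×48×12×450, 2.4×27×12×450) = 311.04 kN/bolt; interior L_c = 74 − 30 = 44, R_n = 285.12 kN/bolt. φR_n = 0.75 × (1×311.04 + 2×285.12) = 661.0 kN.
Tension rupture (net): A_n = (182 − 1×32)×12 = 1800 mm² (U = 1.0, A_e = A_n). φR_n = 0.75 × 450 × 1800 = 607.5 kN.
Tension yield (gross): A_g = 182×12 = 2184 mm². φR_n = 0.90 × 300 × 2184 = 589.7 kN.
Block shear: shear path 1×[63+2×74] = 1×211 mm, A_gv = 2532, A_nv = 1×(211 − 2.5×32)×12 = 1572 mm²; tension to near edge: (54 − 0.5×32)×12 = 456 mm². R_n = min(0.6×450×1572, 0.6×300×2532) + 1.0×450×456 = min(424.44, 455.76) + 205.2 = 629.64 kN. φR_n = 0.75 × 629.64 = 472.2 kN.
Governing: min(745.9, 661.0, 607.5, 589.7, 472.2) = 472.2 kN → block shear.

472.2 kN (block shear governs)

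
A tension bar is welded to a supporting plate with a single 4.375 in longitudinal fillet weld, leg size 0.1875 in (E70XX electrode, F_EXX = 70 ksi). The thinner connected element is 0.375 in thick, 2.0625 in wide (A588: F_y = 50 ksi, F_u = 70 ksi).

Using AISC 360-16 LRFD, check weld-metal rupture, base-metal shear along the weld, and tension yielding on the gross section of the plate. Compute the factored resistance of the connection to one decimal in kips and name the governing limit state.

18.3 kips (weld metal governs)

Weld metal: throat = 0.707×0.1875 = 0.13256 in, L = 4.375 in. φR_n = 0.75 × 0.6 × 70 × 0.13256 × 4.375 = 18.3 kips.
Base metal shear (0.375 in plate): yield φR_n = 1.0×0.6×50×0.375×4.375 = 49.2 kips; rupture φR_n = 0.75×0.6×70×0.375×4.375 = 51.7 kips; take 49.2 kips (yield).
Tension yield (gross): A_g = 2.0625×0.375 = 0.77344 in². φR_n = 0.90 × 50 × 0.77344 = 34.8 kips.
Governing: min(18.3, 49.2, 34.8) = 18.3 kips → weld metal.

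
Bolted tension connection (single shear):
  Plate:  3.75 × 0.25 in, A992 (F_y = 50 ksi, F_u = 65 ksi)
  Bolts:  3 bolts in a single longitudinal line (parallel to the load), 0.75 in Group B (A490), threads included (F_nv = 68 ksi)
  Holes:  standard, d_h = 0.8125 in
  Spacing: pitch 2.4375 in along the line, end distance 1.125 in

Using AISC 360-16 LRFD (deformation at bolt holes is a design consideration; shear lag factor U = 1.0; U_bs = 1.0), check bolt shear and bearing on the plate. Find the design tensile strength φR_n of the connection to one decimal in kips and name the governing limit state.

54.4 kips (bearing governs)

Bolt shear: A_b = π(0.75)²/4 = 0.44179 in². φR_n = 0.75 × 68 × 0.44179 × 3 × 1 = 67.6 kips.
Bearing (0.25 in plate, F_u = 65 ksi): end bolts L_c = 1.125 − 0.8125/2 = 0.71875, R_n = min(1.2×0.71875×0.25×65, 2.4×0.75×0.25×65) = 14.016 kips/bolt; interior L_c = 2.4375 − 0.8125 = 1.625, R_n = 29.25 kips/bolt. φR_n = 0.75 × (1×14.016 + 2×29.25) = 54.4 kips.
Governing: min(67.6, 54.4) = 54.4 kips → bearing.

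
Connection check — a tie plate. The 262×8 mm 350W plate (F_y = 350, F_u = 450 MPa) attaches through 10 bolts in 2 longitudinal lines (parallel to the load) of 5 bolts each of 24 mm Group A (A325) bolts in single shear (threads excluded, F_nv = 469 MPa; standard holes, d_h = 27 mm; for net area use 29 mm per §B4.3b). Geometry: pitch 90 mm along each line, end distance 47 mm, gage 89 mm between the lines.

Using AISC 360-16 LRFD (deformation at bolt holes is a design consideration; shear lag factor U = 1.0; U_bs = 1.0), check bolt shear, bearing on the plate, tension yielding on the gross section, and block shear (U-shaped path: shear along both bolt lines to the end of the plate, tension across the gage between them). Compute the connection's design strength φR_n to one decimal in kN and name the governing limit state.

660.2 kN (gross-section yield governs)

Bolt shear: A_b = π(24)²/4 = 452.39 mm². φR_n = 0.75 × 469 × 452.39 × 10 × 1 = 1591.3 kN.
Bearing (8 mm plate, F_u = 450 MPa): end bolts L_c = 47 − 27/2 = 33.5, R_n = min(1.2×33.5×8×450, 2.4×24×8×450) = 144.72 kN/bolt; interior L_c = 90 − 27 = 63, R_n = 207.36 kN/bolt. φR_n = 0.75 × (2×144.72 + 8×207.36) = 1461.2 kN.
Tension yield (gross): A_g = 262×8 = 2096 mm². φR_n = 0.90 × 350 × 2096 = 660.2 kN.
Block shear: shear path 2×[47+4×90] = 2×407 mm, A_gv = 6512, A_nv = 2×(407 − 4.5×29)×8 = 4424 mm²; tension across gage: (89 − 1×29)×8 = 480 mm². R_n = min(0.6×450×4424, 0.6×350×6512) + 1.0×450×480 = min(1194.5, 1367.5) + 216 = 1410.5 kN. φR_n = 0.75 × 1410.5 = 1057.9 kN.
Governing: min(1591.3, 1461.2, 660.2, 1057.9) = 660.2 kN → gross-section yield.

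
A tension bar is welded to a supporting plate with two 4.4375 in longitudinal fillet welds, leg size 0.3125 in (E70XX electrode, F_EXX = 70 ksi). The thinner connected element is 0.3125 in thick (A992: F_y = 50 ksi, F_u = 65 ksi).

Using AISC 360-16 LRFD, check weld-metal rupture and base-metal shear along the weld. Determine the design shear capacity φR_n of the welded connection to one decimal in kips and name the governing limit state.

Weld metal: throat = 0.707×0.3125 = 0.22094 in, L = 2×4.4375 = 8.875 in. φR_n = 0.75 × 0.6 × 70 × 0.22094 × 8.875 = 61.8 kips.
Base metal shear (0.3125 in plate): yield φR_n = 1.0×0.6×50×0.3125×8.875 = 83.2 kips; rupture φR_n = 0.75×0.6×65×0.3125×8.875 = 81.1 kips; take 81.1 kips (rupture).
Governing: min(61.8, 81.1) = 61.8 kips → weld metal.

61.8 kips (weld metal governs)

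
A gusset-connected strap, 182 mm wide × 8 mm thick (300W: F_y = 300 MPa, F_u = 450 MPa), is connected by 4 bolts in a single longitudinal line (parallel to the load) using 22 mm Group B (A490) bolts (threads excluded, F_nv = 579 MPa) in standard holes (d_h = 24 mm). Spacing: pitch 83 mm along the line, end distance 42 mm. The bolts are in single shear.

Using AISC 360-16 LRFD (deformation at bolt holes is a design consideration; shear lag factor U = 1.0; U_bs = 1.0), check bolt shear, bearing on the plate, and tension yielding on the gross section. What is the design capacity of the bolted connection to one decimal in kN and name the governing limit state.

393.1 kN (gross-section yield governs)

Bolt shear: A_b = π(22)²/4 = 380.13 mm². φR_n = 0.75 × 579 × 380.13 × 4 × 1 = 660.3 kN.
Bearing (8 mm plate, F_u = 450 MPa): end bolts L_c = 42 − 24/2 = 30, R_n = min(1.2×30×8×450, 2.4×22×8×450) = 129.6 kN/bolt; interior L_c = 83 − 24 = 59, R_n = 190.08 kN/bolt. φR_n = 0.75 × (1×129.6 + 3×190.08) = 524.9 kN.
Tension yield (gross): A_g = 182×8 = 1456 mm². φR_n = 0.90 × 300 × 1456 = 393.1 kN.
Governing: min(660.3, 524.9, 393.1) = 393.1 kN → gross-section yield.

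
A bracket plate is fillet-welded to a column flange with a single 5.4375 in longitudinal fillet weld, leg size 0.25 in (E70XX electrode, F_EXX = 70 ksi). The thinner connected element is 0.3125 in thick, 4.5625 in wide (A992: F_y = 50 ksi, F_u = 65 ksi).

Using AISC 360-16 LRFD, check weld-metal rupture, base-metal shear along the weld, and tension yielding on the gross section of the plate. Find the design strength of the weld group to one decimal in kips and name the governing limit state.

30.3 kips (weld metal governs)

Weld metal: throat = 0.707×0.25 = 0.17675 in, L = 5.4375 in. φR_n = 0.75 × 0.6 × 70 × 0.17675 × 5.4375 = 30.3 kips.
Base metal shear (0.3125 in plate): yield φR_n = 1.0×0.6×50×0.3125×5.4375 = 51.0 kips; rupture φR_n = 0.75×0.6×65×0.3125×5.4375 = 49.7 kips; take 49.7 kips (rupture).
Tension yield (gross): A_g = 4.5625×0.3125 = 1.4258 in². φR_n = 0.90 × 50 × 1.4258 = 64.2 kips.
Governing: min(30.3, 49.7, 64.2) = 30.3 kips → weld metal.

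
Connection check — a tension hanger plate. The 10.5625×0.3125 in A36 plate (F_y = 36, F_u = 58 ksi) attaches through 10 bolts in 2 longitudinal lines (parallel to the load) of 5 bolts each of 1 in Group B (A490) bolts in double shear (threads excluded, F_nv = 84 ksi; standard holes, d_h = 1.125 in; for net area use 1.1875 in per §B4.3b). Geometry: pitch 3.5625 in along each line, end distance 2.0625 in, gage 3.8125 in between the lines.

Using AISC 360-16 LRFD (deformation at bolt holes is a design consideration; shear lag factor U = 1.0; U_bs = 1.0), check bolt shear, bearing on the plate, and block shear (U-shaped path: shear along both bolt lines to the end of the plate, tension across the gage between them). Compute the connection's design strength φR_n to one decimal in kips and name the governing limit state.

200.8 kips (block shear governs)

Bolt shear: A_b = π(1)²/4 = 0.7854 in². φR_n = 0.75 × 84 × 0.7854 × 10 × 2 = 989.6 kips.
Bearing (0.3125 in plate, F_u = 58 ksi): end bolts L_c = 2.0625 − 1.125/2 = 1.5, R_n = min(1.2×1.5×0.3125×58, 2.4×1×0.3125×58) = 32.625 kips/bolt; interior L_c = 3.5625 − 1.125 = 2.4375, R_n = 43.5 kips/bolt. φR_n = 0.75 × (2×32.625 + 8×43.5) = 309.9 kips.
Block shear: shear path 2×[2.0625+4×3.5625] = 2×16.3125 in, A_gv = 10.195, A_nv = 2×(16.3125 − 4.5×1.1875)×0.3125 = 6.8555 in²; tension across gage: (3.8125 − 1×1.1875)×0.3125 = 0.82031 in². R_n = min(0.6×58×6.8555, 0.6×36×10.195) + 1.0×58×0.82031 = min(238.57, 220.21) + 47.578 = 267.79 kips. φR_n = 0.75 × 267.79 = 200.8 kips.
Governing: min(989.6, 309.9, 200.8) = 200.8 kips → block shear.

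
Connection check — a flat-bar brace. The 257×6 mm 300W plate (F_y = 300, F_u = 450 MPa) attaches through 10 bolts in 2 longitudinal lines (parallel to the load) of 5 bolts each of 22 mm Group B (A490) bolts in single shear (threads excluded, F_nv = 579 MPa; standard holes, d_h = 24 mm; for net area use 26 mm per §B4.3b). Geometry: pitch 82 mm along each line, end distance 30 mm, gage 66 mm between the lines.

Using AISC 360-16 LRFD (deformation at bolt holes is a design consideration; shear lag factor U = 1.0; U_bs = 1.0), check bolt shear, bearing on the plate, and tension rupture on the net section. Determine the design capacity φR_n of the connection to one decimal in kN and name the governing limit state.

415.1 kN (net-section rupture governs)

Bolt shear: A_b = π(22)²/4 = 380.13 mm². φR_n = 0.75 × 579 × 380.13 × 10 × 1 = 1650.7 kN.
Bearing (6 mm plate, F_u = 450 MPa): end bolts L_c = 30 − 24/2 = 18, R_n = min(1.2×18×6×450, 2.4×22×6×450) = 58.32 kN/bolt; interior L_c = 82 − 24 = 58, R_n = 142.56 kN/bolt. φR_n = 0.75 × (2×58.32 + 8×142.56) = 942.8 kN.
Tension rupture (net): A_n = (257 − 2×26)×6 = 1230 mm² (U = 1.0, A_e = A_n). φR_n = 0.75 × 450 × 1230 = 415.1 kN.
Governing: min(1650.7, 942.8, 415.1) = 415.1 kN → net-section rupture.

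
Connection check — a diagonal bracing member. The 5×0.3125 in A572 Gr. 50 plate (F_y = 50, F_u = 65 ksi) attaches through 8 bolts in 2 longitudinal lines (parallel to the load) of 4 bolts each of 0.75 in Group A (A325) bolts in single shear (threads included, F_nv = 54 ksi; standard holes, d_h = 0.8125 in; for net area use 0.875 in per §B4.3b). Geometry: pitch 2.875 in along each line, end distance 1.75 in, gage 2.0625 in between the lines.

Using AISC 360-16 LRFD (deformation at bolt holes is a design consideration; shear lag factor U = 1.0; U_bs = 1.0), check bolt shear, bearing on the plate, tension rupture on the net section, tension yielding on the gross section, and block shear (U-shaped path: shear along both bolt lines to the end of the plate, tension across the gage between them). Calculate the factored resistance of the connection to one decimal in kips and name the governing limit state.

Bolt shear: A_b = π(0.75)²/4 = 0.44179 in². φR_n = 0.75 × 54 × 0.44179 × 8 × 1 = 143.1 kips.
Bearing (0.3125 in plate, F_u = 65 ksi): end bolts L_c = 1.75 − 0.8125/2 = 1.34375, R_n = min(1.2×1.34375×0.3125×65, 2.4×0.75×0.3125×65) = 32.754 kips/bolt; interior L_c = 2.875 − 0.8125 = 2.0625, R_n = 36.563 kips/bolt. φR_n = 0.75 × (2×32.754 + 6×36.563) = 213.7 kips.
Tension rupture (net): A_n = (5 − 2×0.875)×0.3125 = 1.0156 in² (U = 1.0, A_e = A_n). φR_n = 0.75 × 65 × 1.0156 = 49.5 kips.
Tension yield (gross): A_g = 5×0.3125 = 1.5625 in². φR_n = 0.90 × 50 × 1.5625 = 70.3 kips.
Block shear: shear path 2×[1.75+3×2.875] = 2×10.375 in, A_gv = 6.4844, A_nv = 2×(10.375 − 3.5×0.875)×0.3125 = 4.5703 in²; tension across gage: (2.0625 − 1×0.875)×0.3125 = 0.37109 in². R_n = min(0.6×65×4.5703, 0.6×50×6.4844) + 1.0×65×0.37109 = min(178.24, 194.53) + 24.121 = 202.36 kips. φR_n = 0.75 × 202.36 = 151.8 kips.
Governing: min(143.1, 213.7, 49.5, 70.3, 151.8) = 49.5 kips → net-section rupture.

49.5 kips (net-section rupture governs)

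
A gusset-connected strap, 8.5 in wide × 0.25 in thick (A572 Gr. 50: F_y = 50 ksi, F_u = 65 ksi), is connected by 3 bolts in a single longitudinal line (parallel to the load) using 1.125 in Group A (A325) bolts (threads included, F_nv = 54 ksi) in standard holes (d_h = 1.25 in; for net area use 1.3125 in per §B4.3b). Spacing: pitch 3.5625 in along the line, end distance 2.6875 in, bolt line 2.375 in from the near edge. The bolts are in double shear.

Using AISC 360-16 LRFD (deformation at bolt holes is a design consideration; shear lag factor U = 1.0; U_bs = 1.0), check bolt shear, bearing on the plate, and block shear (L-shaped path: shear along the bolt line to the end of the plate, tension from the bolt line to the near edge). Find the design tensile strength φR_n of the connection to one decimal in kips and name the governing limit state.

68.7 kips (block shear governs)

Bolt shear: A_b = π(1.125)²/4 = 0.99402 in². φR_n = 0.75 × 54 × 0.99402 × 3 × 2 = 241.5 kips.
Bearing (0.25 in plate, F_u = 65 ksi): end bolts L_c = 2.6875 − 1.25/2 = 2.0625, R_n = min(1.2×2.0625×0.25×65, 2.4×1.125×0.25×65) = 40.219 kips/bolt; interior L_c = 3.5625 − 1.25 = 2.3125, R_n = 43.875 kips/bolt. φR_n = 0.75 × (1×40.219 + 2×43.875) = 96.0 kips.
Block shear: shear path 1×[2.6875+2×3.5625] = 1×9.8125 in, A_gv = 2.4531, A_nv = 1×(9.8125 − 2.5×1.3125)×0.25 = 1.6328 in²; tension to near edge: (2.375 − 0.5×1.3125)×0.25 = 0.42969 in². R_n = min(0.6×65×1.6328, 0.6×50×2.4531) + 1.0×65×0.42969 = min(63.679, 73.593) + 27.93 = 91.609 kips. φR_n = 0.75 × 91.609 = 68.7 kips.
Governing: min(241.5, 96.0, 68.7) = 68.7 kips → block shear.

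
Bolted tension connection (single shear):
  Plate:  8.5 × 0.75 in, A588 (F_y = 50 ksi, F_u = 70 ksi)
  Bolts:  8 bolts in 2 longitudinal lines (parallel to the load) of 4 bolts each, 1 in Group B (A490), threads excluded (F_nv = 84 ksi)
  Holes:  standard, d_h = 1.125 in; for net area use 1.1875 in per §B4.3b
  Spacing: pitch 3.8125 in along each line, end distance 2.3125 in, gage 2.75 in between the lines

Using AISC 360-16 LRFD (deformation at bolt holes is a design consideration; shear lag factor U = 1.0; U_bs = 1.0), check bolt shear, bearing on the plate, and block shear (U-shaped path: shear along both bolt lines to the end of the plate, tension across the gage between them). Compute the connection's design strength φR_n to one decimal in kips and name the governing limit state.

395.8 kips (bolt shear governs)

Bolt shear: A_b = π(1)²/4 = 0.7854 in². φR_n = 0.75 × 84 × 0.7854 × 8 × 1 = 395.8 kips.
Bearing (0.75 in plate, F_u = 70 ksi): end bolts L_c = 2.3125 − 1.125/2 = 1.75, R_n = min(1.2×1.75×0.75×70, 2.4×1×0.75×70) = 110.25 kips/bolt; interior L_c = 3.8125 − 1.125 = 2.6875, R_n = 126 kips/bolt. φR_n = 0.75 × (2×110.25 + 6×126) = 732.4 kips.
Block shear: shear path 2×[2.3125+3×3.8125] = 2×13.75 in, A_gv = 20.625, A_nv = 2×(13.75 − 3.5×1.1875)×0.75 = 14.391 in²; tension across gage: (2.75 − 1×1.1875)×0.75 = 1.1719 in². R_n = min(0.6×70×14.391, 0.6×50×20.625) + 1.0×70×1.1719 = min(604.42, 618.75) + 82.033 = 686.45 kips. φR_n = 0.75 × 686.45 = 514.8 kips.
Governing: min(395.8, 732.4, 514.8) = 395.8 kips → bolt shear.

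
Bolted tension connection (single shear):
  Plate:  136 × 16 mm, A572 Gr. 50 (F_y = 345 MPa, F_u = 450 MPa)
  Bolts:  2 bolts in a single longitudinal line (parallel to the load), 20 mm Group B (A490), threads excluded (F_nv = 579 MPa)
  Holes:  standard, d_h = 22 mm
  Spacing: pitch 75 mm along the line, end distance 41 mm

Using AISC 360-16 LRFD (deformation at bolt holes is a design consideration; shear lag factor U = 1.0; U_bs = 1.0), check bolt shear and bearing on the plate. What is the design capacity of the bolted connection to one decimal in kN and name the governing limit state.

272.8 kN (bolt shear governs)

Bolt shear: A_b = π(20)²/4 = 314.16 mm². φR_n = 0.75 × 579 × 314.16 × 2 × 1 = 272.8 kN.
Bearing (16 mm plate, F_u = 450 MPa): end bolts L_c = 41 − 22/2 = 30, R_n = min(1.2×30×16×450, 2.4×20×16×450) = 259.2 kN/bolt; interior L_c = 75 − 22 = 53, R_n = 345.6 kN/bolt. φR_n = 0.75 × (1×259.2 + 1×345.6) = 453.6 kN.
Governing: min(272.8, 453.6) = 272.8 kN → bolt shear.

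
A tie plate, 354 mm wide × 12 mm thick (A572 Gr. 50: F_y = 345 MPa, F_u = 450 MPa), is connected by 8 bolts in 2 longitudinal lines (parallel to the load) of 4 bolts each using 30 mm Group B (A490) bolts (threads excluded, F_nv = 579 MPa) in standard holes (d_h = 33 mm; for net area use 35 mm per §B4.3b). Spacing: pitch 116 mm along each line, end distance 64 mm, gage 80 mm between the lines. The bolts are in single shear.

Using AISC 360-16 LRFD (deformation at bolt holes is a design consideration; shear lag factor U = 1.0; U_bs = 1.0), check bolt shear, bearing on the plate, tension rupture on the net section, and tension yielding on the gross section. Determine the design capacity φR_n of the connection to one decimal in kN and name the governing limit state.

Bolt shear: A_b = π(30)²/4 = 706.86 mm². φR_n = 0.75 × 579 × 706.86 × 8 × 1 = 2455.6 kN.
Bearing (12 mm plate, F_u = 450 MPa): end bolts L_c = 64 − 33/2 = 47.5, R_n = min(1.2×47.5×12×450, 2.4×30×12×450) = 307.8 kN/bolt; interior L_c = 116 − 33 = 83, R_n = 388.8 kN/bolt. φR_n = 0.75 × (2×307.8 + 6×388.8) = 2211.3 kN.
Tension rupture (net): A_n = (354 − 2×35)×12 = 3408 mm² (U = 1.0, A_e = A_n). φR_n = 0.75 × 450 × 3408 = 1150.2 kN.
Tension yield (gross): A_g = 354×12 = 4248 mm². φR_n = 0.90 × 345 × 4248 = 1319.0 kN.
Governing: min(2455.6, 2211.3, 1150.2, 1319.0) = 1150.2 kN → net-section rupture.

1150.2 kN (net-section rupture governs)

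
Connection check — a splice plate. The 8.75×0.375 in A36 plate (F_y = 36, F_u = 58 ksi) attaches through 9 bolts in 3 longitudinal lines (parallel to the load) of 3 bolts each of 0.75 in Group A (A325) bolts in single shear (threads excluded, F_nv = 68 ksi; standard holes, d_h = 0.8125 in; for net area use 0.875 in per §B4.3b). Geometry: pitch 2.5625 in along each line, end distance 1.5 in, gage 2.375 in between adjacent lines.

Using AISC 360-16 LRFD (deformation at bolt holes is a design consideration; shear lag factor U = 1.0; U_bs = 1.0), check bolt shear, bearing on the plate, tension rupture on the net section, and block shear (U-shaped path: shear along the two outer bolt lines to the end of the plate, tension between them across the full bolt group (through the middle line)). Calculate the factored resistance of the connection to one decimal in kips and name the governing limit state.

99.9 kips (net-section rupture governs)

Bolt shear: A_b = π(0.75)²/4 = 0.44179 in². φR_n = 0.75 × 68 × 0.44179 × 9 × 1 = 202.8 kips.
Bearing (0.375 in plate, F_u = 58 ksi): end bolts L_c = 1.5 − 0.8125/2 = 1.09375, R_n = min(1.2×1.09375×0.375×58, 2.4×0.75×0.375×58) = 28.547 kips/bolt; interior L_c = 2.5625 − 0.8125 = 1.75, R_n = 39.15 kips/bolt. φR_n = 0.75 × (3×28.547 + 6×39.15) = 240.4 kips.
Tension rupture (net): A_n = (8.75 − 3×0.875)×0.375 = 2.2969 in² (U = 1.0, A_e = A_n). φR_n = 0.75 × 58 × 2.2969 = 99.9 kips.
Block shear: shear path 2×[1.5+2×2.5625] = 2×6.625 in, A_gv = 4.9688, A_nv = 2×(6.625 − 2.5×0.875)×0.375 = 3.3281 in²; tension across gage: (4.75 − 2×0.875)×0.375 = 1.125 in². R_n = min(0.6×58×3.3281, 0.6×36×4.9688) + 1.0×58×1.125 = min(115.82, 107.33) + 65.25 = 172.58 kips. φR_n = 0.75 × 172.58 = 129.4 kips.
Governing: min(202.8, 240.4, 99.9, 129.4) = 99.9 kips → net-section rupture.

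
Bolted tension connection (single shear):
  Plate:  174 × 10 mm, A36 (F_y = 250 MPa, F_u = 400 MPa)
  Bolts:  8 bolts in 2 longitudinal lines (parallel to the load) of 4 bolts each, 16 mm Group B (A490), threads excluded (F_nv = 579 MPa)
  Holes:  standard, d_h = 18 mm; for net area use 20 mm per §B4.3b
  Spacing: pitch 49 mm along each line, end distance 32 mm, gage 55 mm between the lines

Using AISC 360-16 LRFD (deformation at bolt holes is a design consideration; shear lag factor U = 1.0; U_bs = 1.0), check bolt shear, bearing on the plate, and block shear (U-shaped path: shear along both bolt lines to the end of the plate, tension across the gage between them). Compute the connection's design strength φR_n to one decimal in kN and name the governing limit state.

497.4 kN (block shear governs)

Bolt shear: A_b = π(16)²/4 = 201.06 mm². φR_n = 0.75 × 579 × 201.06 × 8 × 1 = 698.5 kN.
Bearing (10 mm plate, F_u = 400 MPa): end bolts L_c = 32 − 18/2 = 23, R_n = min(1.2×23×10×400, 2.4×16×10×400) = 110.4 kN/bolt; interior L_c = 49 − 18 = 31, R_n = 148.8 kN/bolt. φR_n = 0.75 × (2×110.4 + 6×148.8) = 835.2 kN.
Block shear: shear path 2×[32+3×49] = 2×179 mm, A_gv = 3580, A_nv = 2×(179 − 3.5×20)×10 = 2180 mm²; tension across gage: (55 − 1×20)×10 = 350 mm². R_n = min(0.6×400×2180, 0.6×250×3580) + 1.0×400×350 = min(523.2, 537) + 140 = 663.2 kN. φR_n = 0.75 × 663.2 = 497.4 kN.
Governing: min(698.5, 835.2, 497.4) = 497.4 kN → block shear.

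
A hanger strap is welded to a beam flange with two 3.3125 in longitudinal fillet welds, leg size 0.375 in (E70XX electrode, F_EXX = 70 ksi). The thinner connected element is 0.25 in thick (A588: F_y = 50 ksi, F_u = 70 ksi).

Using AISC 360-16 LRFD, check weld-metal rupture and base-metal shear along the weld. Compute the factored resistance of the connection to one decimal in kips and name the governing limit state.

49.7 kips (base-metal shear governs)

Weld metal: throat = 0.707×0.375 = 0.26513 in, L = 2×3.3125 = 6.625 in. φR_n = 0.75 × 0.6 × 70 × 0.26513 × 6.625 = 55.3 kips.
Base metal shear (0.25 in plate): yield φR_n = 1.0×0.6×50×0.25×6.625 = 49.7 kips; rupture φR_n = 0.75×0.6×70×0.25×6.625 = 52.2 kips; take 49.7 kips (yield).
Governing: min(55.3, 49.7) = 49.7 kips → base-metal shear.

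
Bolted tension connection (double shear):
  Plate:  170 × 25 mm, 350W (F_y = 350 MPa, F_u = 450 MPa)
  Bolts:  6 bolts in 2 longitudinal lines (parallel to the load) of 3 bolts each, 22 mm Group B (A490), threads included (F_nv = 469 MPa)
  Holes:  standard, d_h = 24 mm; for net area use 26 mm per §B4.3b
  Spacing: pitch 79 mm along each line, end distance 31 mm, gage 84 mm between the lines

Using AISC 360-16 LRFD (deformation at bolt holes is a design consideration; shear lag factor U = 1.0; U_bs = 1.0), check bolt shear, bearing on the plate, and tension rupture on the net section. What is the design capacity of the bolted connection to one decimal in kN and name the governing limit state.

Bolt shear: A_b = π(22)²/4 = 380.13 mm². φR_n = 0.75 × 469 × 380.13 × 6 × 2 = 1604.5 kN.
Bearing (25 mm plate, F_u = 450 MPa): end bolts L_c = 31 − 24/2 = 19, R_n = min(1.2×19×25×450, 2.4×22×25×450) = 256.5 kN/bolt; interior L_c = 79 − 24 = 55, R_n = 594 kN/bolt. φR_n = 0.75 × (2×256.5 + 4×594) = 2166.8 kN.
Tension rupture (net): A_n = (170 − 2×26)×25 = 2950 mm² (U = 1.0, A_e = A_n). φR_n = 0.75 × 450 × 2950 = 995.6 kN.
Governing: min(1604.5, 2166.8, 995.6) = 995.6 kN → net-section rupture.

995.6 kN (net-section rupture governs)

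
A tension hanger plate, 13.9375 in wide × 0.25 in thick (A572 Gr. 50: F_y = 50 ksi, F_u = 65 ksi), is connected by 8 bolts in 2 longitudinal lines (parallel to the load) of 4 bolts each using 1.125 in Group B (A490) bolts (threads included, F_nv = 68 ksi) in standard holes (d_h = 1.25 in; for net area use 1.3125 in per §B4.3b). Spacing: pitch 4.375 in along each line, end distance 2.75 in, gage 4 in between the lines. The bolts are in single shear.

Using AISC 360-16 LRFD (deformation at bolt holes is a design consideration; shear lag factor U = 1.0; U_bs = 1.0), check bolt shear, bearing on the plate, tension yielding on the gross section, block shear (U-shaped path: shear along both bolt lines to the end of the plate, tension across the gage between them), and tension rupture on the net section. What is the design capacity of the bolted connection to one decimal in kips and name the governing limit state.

137.9 kips (net-section rupture governs)

Bolt shear: A_b = π(1.125)²/4 = 0.99402 in². φR_n = 0.75 × 68 × 0.99402 × 8 × 1 = 405.6 kips.
Bearing (0.25 in plate, F_u = 65 ksi): end bolts L_c = 2.75 − 1.25/2 = 2.125, R_n = min(1.2×2.125×0.25×65, 2.4×1.125×0.25×65) = 41.438 kips/bolt; interior L_c = 4.375 − 1.25 = 3.125, R_n = 43.875 kips/bolt. φR_n = 0.75 × (2×41.438 + 6×43.875) = 259.6 kips.
Tension yield (gross): A_g = 13.9375×0.25 = 3.4844 in². φR_n = 0.90 × 50 × 3.4844 = 156.8 kips.
Block shear: shear path 2×[2.75+3×4.375] = 2×15.875 in, A_gv = 7.9375, A_nv = 2×(15.875 − 3.5×1.3125)×0.25 = 5.6406 in²; tension across gage: (4 − 1×1.3125)×0.25 = 0.67188 in². R_n = min(0.6×65×5.6406, 0.6×50×7.9375) + 1.0×65×0.67188 = min(219.98, 238.13) + 43.672 = 263.65 kips. φR_n = 0.75 × 263.65 = 197.7 kips.
Tension rupture (net): A_n = (13.9375 − 2×1.3125)×0.25 = 2.8281 in² (U = 1.0, A_e = A_n). φR_n = 0.75 × 65 × 2.8281 = 137.9 kips.
Governing: min(405.6, 259.6, 156.8, 197.7, 137.9) = 137.9 kips → net-section rupture.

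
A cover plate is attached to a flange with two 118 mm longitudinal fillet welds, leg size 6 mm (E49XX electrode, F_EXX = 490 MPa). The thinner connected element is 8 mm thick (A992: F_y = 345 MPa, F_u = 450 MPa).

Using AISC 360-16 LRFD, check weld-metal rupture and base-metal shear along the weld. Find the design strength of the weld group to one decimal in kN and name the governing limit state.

Weld metal: throat = 0.707×6 = 4.242 mm, L = 2×118 = 236 mm. φR_n = 0.75 × 0.6 × 490 × 4.242 × 236 = 220.7 kN.
Base metal shear (8 mm plate): yield φR_n = 1.0×0.6×345×8×236 = 390.8 kN; rupture φR_n = 0.75×0.6×450×8×236 = 382.3 kN; take 382.3 kN (rupture).
Governing: min(220.7, 382.3) = 220.7 kN → weld metal.

220.7 kN (weld metal governs)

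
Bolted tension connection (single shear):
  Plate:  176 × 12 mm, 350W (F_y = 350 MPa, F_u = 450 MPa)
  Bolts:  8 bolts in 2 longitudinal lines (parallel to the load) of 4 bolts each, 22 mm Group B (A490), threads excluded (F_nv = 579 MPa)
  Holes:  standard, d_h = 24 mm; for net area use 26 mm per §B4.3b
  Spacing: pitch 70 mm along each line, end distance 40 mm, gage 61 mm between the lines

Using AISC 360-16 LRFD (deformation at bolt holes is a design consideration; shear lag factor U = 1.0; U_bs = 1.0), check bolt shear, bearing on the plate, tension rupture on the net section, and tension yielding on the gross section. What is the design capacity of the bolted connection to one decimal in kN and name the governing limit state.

502.2 kN (net-section rupture governs)

Bolt shear: A_b = π(22)²/4 = 380.13 mm². φR_n = 0.75 × 579 × 380.13 × 8 × 1 = 1320.6 kN.
Bearing (12 mm plate, F_u = 450 MPa): end bolts L_c = 40 − 24/2 = 28, R_n = min(1.2×28×12×450, 2.4×22×12×450) = 181.44 kN/bolt; interior L_c = 70 − 24 = 46, R_n = 285.12 kN/bolt. φR_n = 0.75 × (2×181.44 + 6×285.12) = 1555.2 kN.
Tension rupture (net): A_n = (176 − 2×26)×12 = 1488 mm² (U = 1.0, A_e = A_n). φR_n = 0.75 × 450 × 1488 = 502.2 kN.
Tension yield (gross): A_g = 176×12 = 2112 mm². φR_n = 0.90 × 350 × 2112 = 665.3 kN.
Governing: min(1320.6, 1555.2, 502.2, 665.3) = 502.2 kN → net-section rupture.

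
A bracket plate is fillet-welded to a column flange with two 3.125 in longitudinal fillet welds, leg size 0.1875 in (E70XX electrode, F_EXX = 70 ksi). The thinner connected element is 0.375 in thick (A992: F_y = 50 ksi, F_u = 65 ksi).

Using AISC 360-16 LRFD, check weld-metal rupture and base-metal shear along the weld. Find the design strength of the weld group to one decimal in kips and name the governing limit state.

26.1 kips (weld metal governs)

Weld metal: throat = 0.707×0.1875 = 0.13256 in, L = 2×3.125 = 6.25 in. φR_n = 0.75 × 0.6 × 70 × 0.13256 × 6.25 = 26.1 kips.
Base metal shear (0.375 in plate): yield φR_n = 1.0×0.6×50×0.375×6.25 = 70.3 kips; rupture φR_n = 0.75×0.6×65×0.375×6.25 = 68.6 kips; take 68.6 kips (rupture).
Governing: min(26.1, 68.6) = 26.1 kips → weld metal.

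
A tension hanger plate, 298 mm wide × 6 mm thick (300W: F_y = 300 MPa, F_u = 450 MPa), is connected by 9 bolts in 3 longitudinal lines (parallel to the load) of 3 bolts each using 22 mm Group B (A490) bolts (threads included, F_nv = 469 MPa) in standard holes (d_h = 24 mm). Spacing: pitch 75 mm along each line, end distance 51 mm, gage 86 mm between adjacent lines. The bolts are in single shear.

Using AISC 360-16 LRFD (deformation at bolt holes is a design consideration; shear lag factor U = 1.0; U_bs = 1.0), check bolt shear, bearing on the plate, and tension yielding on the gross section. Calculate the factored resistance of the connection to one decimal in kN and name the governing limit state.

482.8 kN (gross-section yield governs)

Bolt shear: A_b = π(22)²/4 = 380.13 mm². φR_n = 0.75 × 469 × 380.13 × 9 × 1 = 1203.4 kN.
Bearing (6 mm plate, F_u = 450 MPa): end bolts L_c = 51 − 24/2 = 39, R_n = min(1.2×39×6×450, 2.4×22×6×450) = 126.36 kN/bolt; interior L_c = 75 − 24 = 51, R_n = 142.56 kN/bolt. φR_n = 0.75 × (3×126.36 + 6×142.56) = 925.8 kN.
Tension yield (gross): A_g = 298×6 = 1788 mm². φR_n = 0.90 × 300 × 1788 = 482.8 kN.
Governing: min(1203.4, 925.8, 482.8) = 482.8 kN → gross-section yield.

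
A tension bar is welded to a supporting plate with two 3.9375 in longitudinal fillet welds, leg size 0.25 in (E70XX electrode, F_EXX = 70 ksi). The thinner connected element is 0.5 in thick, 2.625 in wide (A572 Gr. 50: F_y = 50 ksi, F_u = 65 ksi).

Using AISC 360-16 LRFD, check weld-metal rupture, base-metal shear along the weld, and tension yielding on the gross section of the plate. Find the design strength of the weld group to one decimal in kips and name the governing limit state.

43.8 kips (weld metal governs)

Weld metal: throat = 0.707×0.25 = 0.17675 in, L = 2×3.9375 = 7.875 in. φR_n = 0.75 × 0.6 × 70 × 0.17675 × 7.875 = 43.8 kips.
Base metal shear (0.5 in plate): yield φR_n = 1.0×0.6×50×0.5×7.875 = 118.1 kips; rupture φR_n = 0.75×0.6×65×0.5×7.875 = 115.2 kips; take 115.2 kips (rupture).
Tension yield (gross): A_g = 2.625×0.5 = 1.3125 in². φR_n = 0.90 × 50 × 1.3125 = 59.1 kips.
Governing: min(43.8, 115.2, 59.1) = 43.8 kips → weld metal.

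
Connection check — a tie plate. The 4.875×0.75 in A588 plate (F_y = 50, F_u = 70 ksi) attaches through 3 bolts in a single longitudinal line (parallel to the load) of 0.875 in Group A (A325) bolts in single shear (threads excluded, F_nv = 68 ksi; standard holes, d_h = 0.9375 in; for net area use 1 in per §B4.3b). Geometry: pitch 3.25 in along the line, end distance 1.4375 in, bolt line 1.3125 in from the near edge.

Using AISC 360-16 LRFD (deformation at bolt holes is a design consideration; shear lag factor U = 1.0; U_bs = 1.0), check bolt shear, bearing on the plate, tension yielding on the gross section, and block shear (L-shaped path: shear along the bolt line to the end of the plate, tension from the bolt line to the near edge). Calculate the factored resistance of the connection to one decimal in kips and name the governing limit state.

Bolt shear: A_b = π(0.875)²/4 = 0.60132 in². φR_n = 0.75 × 68 × 0.60132 × 3 × 1 = 92.0 kips.
Bearing (0.75 in plate, F_u = 70 ksi): end bolts L_c = 1.4375 − 0.9375/2 = 0.96875, R_n = min(1.2×0.96875×0.75×70, 2.4×0.875×0.75×70) = 61.031 kips/bolt; interior L_c = 3.25 − 0.9375 = 2.3125, R_n = 110.25 kips/bolt. φR_n = 0.75 × (1×61.031 + 2×110.25) = 211.1 kips.
Tension yield (gross): A_g = 4.875×0.75 = 3.6563 in². φR_n = 0.90 × 50 × 3.6563 = 164.5 kips.
Block shear: shear path 1×[1.4375+2×3.25] = 1×7.9375 in, A_gv = 5.9531, A_nv = 1×(7.9375 − 2.5×1)×0.75 = 4.0781 in²; tension to near edge: (1.3125 − 0.5×1)×0.75 = 0.60938 in². R_n = min(0.6×70×4.0781, 0.6×50×5.9531) + 1.0×70×0.60938 = min(171.28, 178.59) + 42.657 = 213.94 kips. φR_n = 0.75 × 213.94 = 160.5 kips.
Governing: min(92.0, 211.1, 164.5, 160.5) = 92.0 kips → bolt shear.

92.0 kips (bolt shear governs)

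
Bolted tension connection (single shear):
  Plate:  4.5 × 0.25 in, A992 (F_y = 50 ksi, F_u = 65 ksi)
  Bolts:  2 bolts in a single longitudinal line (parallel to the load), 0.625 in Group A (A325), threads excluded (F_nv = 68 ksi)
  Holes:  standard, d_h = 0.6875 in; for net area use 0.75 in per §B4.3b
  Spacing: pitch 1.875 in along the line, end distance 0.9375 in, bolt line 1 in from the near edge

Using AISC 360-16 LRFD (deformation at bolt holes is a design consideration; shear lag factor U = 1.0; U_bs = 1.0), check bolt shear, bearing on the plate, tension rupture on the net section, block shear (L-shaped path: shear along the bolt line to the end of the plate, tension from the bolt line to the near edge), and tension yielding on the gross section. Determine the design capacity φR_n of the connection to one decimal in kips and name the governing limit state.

20.0 kips (block shear governs)

Bolt shear: A_b = π(0.625)²/4 = 0.3068 in². φR_n = 0.75 × 68 × 0.3068 × 2 × 1 = 31.3 kips.
Bearing (0.25 in plate, F_u = 65 ksi): end bolts L_c = 0.9375 − 0.6875/2 = 0.59375, R_n = min(1.2×0.59375×0.25×65, 2.4×0.625×0.25×65) = 11.578 kips/bolt; interior L_c = 1.875 − 0.6875 = 1.1875, R_n = 23.156 kips/bolt. φR_n = 0.75 × (1×11.578 + 1×23.156) = 26.1 kips.
Tension rupture (net): A_n = (4.5 − 1×0.75)×0.25 = 0.9375 in² (U = 1.0, A_e = A_n). φR_n = 0.75 × 65 × 0.9375 = 45.7 kips.
Block shear: shear path 1×[0.9375+1×1.875] = 1×2.8125 in, A_gv = 0.70313, A_nv = 1×(2.8125 − 1.5×0.75)×0.25 = 0.42188 in²; tension to near edge: (1 − 0.5×0.75)×0.25 = 0.15625 in². R_n = min(0.6×65×0.42188, 0.6×50×0.70313) + 1.0×65×0.15625 = min(16.453, 21.094) + 10.156 = 26.609 kips. φR_n = 0.75 × 26.609 = 20.0 kips.
Tension yield (gross): A_g = 4.5×0.25 = 1.125 in². φR_n = 0.90 × 50 × 1.125 = 50.6 kips.
Governing: min(31.3, 26.1, 45.7, 20.0, 50.6) = 20.0 kips → block shear.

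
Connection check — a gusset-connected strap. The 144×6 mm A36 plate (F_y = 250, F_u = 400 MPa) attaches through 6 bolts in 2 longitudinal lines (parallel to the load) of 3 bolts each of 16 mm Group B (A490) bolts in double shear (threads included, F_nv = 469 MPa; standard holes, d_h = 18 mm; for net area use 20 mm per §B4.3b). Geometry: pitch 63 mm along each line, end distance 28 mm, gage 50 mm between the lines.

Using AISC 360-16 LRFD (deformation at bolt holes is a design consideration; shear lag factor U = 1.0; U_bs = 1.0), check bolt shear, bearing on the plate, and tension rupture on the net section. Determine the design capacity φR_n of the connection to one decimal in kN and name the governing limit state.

187.2 kN (net-section rupture governs)

Bolt shear: A_b = π(16)²/4 = 201.06 mm². φR_n = 0.75 × 469 × 201.06 × 6 × 2 = 848.7 kN.
Bearing (6 mm plate, F_u = 400 MPa): end bolts L_c = 28 − 18/2 = 19, R_n = min(1.2×19×6×400, 2.4×16×6×400) = 54.72 kN/bolt; interior L_c = 63 − 18 = 45, R_n = 92.16 kN/bolt. φR_n = 0.75 × (2×54.72 + 4×92.16) = 358.6 kN.
Tension rupture (net): A_n = (144 − 2×20)×6 = 624 mm² (U = 1.0, A_e = A_n). φR_n = 0.75 × 400 × 624 = 187.2 kN.
Governing: min(848.7, 358.6, 187.2) = 187.2 kN → net-section rupture.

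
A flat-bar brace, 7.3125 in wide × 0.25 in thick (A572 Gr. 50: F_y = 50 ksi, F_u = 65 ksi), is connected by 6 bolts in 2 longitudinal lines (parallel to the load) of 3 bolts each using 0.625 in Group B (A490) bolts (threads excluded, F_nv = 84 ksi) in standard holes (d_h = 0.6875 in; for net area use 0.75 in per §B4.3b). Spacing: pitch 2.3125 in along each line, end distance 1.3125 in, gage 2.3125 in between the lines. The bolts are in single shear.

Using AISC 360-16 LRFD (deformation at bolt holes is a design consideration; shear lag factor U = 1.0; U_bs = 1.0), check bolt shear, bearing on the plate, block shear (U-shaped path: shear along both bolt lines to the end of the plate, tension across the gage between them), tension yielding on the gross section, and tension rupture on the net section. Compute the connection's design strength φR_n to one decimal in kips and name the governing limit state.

Bolt shear: A_b = π(0.625)²/4 = 0.3068 in². φR_n = 0.75 × 84 × 0.3068 × 6 × 1 = 116.0 kips.
Bearing (0.25 in plate, F_u = 65 ksi): end bolts L_c = 1.3125 − 0.6875/2 = 0.96875, R_n = min(1.2×0.96875×0.25×65, 2.4×0.625×0.25×65) = 18.891 kips/bolt; interior L_c = 2.3125 − 0.6875 = 1.625, R_n = 24.375 kips/bolt. φR_n = 0.75 × (2×18.891 + 4×24.375) = 101.5 kips.
Block shear: shear path 2×[1.3125+2×2.3125] = 2×5.9375 in, A_gv = 2.9688, A_nv = 2×(5.9375 − 2.5×0.75)×0.25 = 2.0313 in²; tension across gage: (2.3125 − 1×0.75)×0.25 = 0.39063 in². R_n = min(0.6×65×2.0313, 0.6×50×2.9688) + 1.0×65×0.39063 = min(79.221, 89.064) + 25.391 = 104.61 kips. φR_n = 0.75 × 104.61 = 78.5 kips.
Tension yield (gross): A_g = 7.3125×0.25 = 1.8281 in². φR_n = 0.90 × 50 × 1.8281 = 82.3 kips.
Tension rupture (net): A_n = (7.3125 − 2×0.75)×0.25 = 1.4531 in² (U = 1.0, A_e = A_n). φR_n = 0.75 × 65 × 1.4531 = 70.8 kips.
Governing: min(116.0, 101.5, 78.5, 82.3, 70.8) = 70.8 kips → net-section rupture.

70.8 kips (net-section rupture governs)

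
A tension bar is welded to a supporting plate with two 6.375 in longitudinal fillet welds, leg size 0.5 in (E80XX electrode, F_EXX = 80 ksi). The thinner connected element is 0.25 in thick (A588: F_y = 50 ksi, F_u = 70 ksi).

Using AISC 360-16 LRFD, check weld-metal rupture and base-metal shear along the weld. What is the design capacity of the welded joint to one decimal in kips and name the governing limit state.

95.6 kips (base-metal shear governs)

Weld metal: throat = 0.707×0.5 = 0.3535 in, L = 2×6.375 = 12.75 in. φR_n = 0.75 × 0.6 × 80 × 0.3535 × 12.75 = 162.3 kips.
Base metal shear (0.25 in plate): yield φR_n = 1.0×0.6×50×0.25×12.75 = 95.6 kips; rupture φR_n = 0.75×0.6×70×0.25×12.75 = 100.4 kips; take 95.6 kips (yield).
Governing: min(162.3, 95.6) = 95.6 kips → base-metal shear.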